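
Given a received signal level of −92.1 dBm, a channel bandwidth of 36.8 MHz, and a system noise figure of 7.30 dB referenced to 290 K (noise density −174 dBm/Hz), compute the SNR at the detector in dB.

−1.1 dB

Noise floor: N = −174 + 10 log₁₀(B) + NF
10 log₁₀(3.68×10⁷) = 75.66 dB
N = −174 + 75.66 + 7.30 = −91.04 dBm
SNR = P_sig − N = −92.1 − (−91.04) = −1.06 dB → −1.1 dB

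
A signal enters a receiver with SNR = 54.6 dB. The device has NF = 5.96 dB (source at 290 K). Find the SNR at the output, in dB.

By definition F = SNR_in/SNR_out, so in dB: SNR_out = SNR_in − NF
SNR_out = 54.6 − 5.96 = 48.64 dB

48.64 dB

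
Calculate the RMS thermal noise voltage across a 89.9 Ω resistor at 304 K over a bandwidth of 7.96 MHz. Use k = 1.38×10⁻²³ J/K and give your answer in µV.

V_n = √(4kTRB)
4kTRB = 4 × 1.38×10⁻²³ × 304 × 8.99×10¹ × 7.96×10⁶ = 1.20×10⁻¹¹ V²
V_n = √(1.20×10⁻¹¹) = 3.47×10⁻⁶ V = 3.47 µV

3.47 µV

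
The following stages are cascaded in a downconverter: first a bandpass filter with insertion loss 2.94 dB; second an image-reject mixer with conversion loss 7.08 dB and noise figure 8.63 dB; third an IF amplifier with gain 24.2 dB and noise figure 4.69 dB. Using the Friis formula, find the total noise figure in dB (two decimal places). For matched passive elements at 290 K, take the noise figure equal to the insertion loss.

Convert to linear (a loss of L dB is a gain of −L dB): F_i = 10^(NF_i/10), G_i = 10^(G_i,dB/10)
  Stage 1: F_1 = 10^(2.94/10) = 1.968, G_1 = 10^(−2.94/10) = 0.5082
  Stage 2: F_2 = 10^(8.63/10) = 7.295, G_2 = 10^(−7.08/10) = 0.1959
  Stage 3: F_3 = 10^(4.69/10) = 2.944, G_3 = 10^(24.2/10) = 263.0
Friis cascade:
  F = 1.968 + (7.295 − 1)/0.5082 + (2.944 − 1)/0.09954 = 33.89
NF = 10 log₁₀(33.89) = 15.30 dB

15.30 dB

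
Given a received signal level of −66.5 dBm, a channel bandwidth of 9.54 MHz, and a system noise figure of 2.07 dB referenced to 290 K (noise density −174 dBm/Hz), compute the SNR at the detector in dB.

Noise floor: N = −174 + 10 log₁₀(B) + NF
10 log₁₀(9.54×10⁶) = 69.8 dB
N = −174 + 69.8 + 2.07 = −102.13 dBm
SNR = P_sig − N = −66.5 − (−102.13) = 35.63 dB → 35.6 dB

35.6 dB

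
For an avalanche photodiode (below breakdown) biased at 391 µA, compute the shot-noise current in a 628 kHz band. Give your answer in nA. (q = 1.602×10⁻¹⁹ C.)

8.87 nA

I_n = √(2qI·B)
2qI·B = 2 × 1.602×10⁻¹⁹ × 3.91×10⁻⁴ × 6.28×10⁵ = 7.87×10⁻¹⁷ A²
I_n = √(7.87×10⁻¹⁷) = 8.87×10⁻⁹ A = 8.87 nA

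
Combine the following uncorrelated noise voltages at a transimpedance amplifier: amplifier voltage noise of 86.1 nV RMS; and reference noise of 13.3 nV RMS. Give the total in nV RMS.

Uncorrelated sources add in power (mean-square): V_tot = √(ΣV_i²)
V_tot = √[(8.61×10⁻⁸)² + (1.33×10⁻⁸)²] = 8.71×10⁻⁸ V = 87.1 nV

87.1 nV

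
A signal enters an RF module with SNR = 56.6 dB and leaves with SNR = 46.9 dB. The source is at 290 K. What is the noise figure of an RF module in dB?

9.7 dB

NF (dB) = SNR_in(dB) − SNR_out(dB) when the source is at T₀
NF = 56.6 − 46.9 = 9.7 dB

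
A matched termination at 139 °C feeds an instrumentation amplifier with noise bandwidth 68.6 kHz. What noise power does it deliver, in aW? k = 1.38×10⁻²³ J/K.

T = 139 °C + 273.15 = 412.15 K
P_n = kTB = 1.38×10⁻²³ × 412.15 × 6.86×10⁴ = 3.90×10⁻¹⁶ W = 390 aW

390 aW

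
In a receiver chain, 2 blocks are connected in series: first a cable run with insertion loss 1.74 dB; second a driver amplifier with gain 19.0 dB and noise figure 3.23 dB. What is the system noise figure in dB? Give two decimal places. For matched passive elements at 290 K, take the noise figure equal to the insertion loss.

Convert to linear (a loss of L dB is a gain of −L dB): F_i = 10^(NF_i/10), G_i = 10^(G_i,dB/10)
  Stage 1: F_1 = 10^(1.74/10) = 1.493, G_1 = 10^(−1.74/10) = 0.6699
  Stage 2: F_2 = 10^(3.23/10) = 2.104, G_2 = 10^(19.0/10) = 79.43
Friis cascade:
  F = 1.493 + (2.104 − 1)/0.6699 = 3.141
NF = 10 log₁₀(3.141) = 4.97 dB

4.97 dB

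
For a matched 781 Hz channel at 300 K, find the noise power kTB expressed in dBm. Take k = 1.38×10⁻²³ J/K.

P_n = kTB = 1.38×10⁻²³ × 300 × 7.81×10² = 3.23×10⁻¹⁸ W
In dBm: 10 log₁₀(3.23×10⁻¹⁸ / 10⁻³) = −144.9 dBm

−144.9 dBm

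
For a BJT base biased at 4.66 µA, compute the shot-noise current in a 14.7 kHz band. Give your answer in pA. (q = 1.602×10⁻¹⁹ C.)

148 pA

I_n = √(2qI·B)
2qI·B = 2 × 1.602×10⁻¹⁹ × 4.66×10⁻⁶ × 1.47×10⁴ = 2.19×10⁻²⁰ A²
I_n = √(2.19×10⁻²⁰) = 1.48×10⁻¹⁰ A = 148 pA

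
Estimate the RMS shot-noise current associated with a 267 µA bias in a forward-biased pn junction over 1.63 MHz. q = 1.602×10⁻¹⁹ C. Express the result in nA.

11.8 nA

I_n = √(2qI·B)
2qI·B = 2 × 1.602×10⁻¹⁹ × 2.67×10⁻⁴ × 1.63×10⁶ = 1.39×10⁻¹⁶ A²
I_n = √(1.39×10⁻¹⁶) = 1.18×10⁻⁸ A = 11.8 nA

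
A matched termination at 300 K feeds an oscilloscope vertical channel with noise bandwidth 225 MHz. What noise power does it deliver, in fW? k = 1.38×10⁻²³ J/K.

P_n = kTB = 1.38×10⁻²³ × 300 × 2.25×10⁸ = 9.31×10⁻¹³ W = 932 fW

932 fW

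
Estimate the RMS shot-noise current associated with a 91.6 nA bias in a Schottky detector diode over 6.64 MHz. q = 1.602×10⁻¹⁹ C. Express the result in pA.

I_n = √(2qI·B)
2qI·B = 2 × 1.602×10⁻¹⁹ × 9.16×10⁻⁸ × 6.64×10⁶ = 1.95×10⁻¹⁹ A²
I_n = √(1.95×10⁻¹⁹) = 4.41×10⁻¹⁰ A = 441 pA

441 pA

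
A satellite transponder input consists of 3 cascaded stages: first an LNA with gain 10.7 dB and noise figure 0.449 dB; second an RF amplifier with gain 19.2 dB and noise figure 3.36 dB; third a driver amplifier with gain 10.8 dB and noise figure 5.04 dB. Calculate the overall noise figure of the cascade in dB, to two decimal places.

0.83 dB

Convert to linear (a loss of L dB is a gain of −L dB): F_i = 10^(NF_i/10), G_i = 10^(G_i,dB/10)
  Stage 1: F_1 = 10^(0.449/10) = 1.109, G_1 = 10^(10.7/10) = 11.75
  Stage 2: F_2 = 10^(3.36/10) = 2.168, G_2 = 10^(19.2/10) = 83.18
  Stage 3: F_3 = 10^(5.04/10) = 3.192, G_3 = 10^(10.8/10) = 12.02
Friis cascade:
  F = 1.109 + (2.168 − 1)/11.75 + (3.192 − 1)/977.2 = 1.211
NF = 10 log₁₀(1.211) = 0.83 dB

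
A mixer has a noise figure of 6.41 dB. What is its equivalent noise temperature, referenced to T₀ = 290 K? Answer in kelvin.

979 K

F = 10^(6.41/10) = 4.37522
T_e = (F − 1)·T₀ = (4.37522 − 1) × 290 = 979 K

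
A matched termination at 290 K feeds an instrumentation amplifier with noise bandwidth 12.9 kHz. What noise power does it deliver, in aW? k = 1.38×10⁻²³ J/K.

P_n = kTB = 1.38×10⁻²³ × 290 × 1.29×10⁴ = 5.16×10⁻¹⁷ W = 51.6 aW

51.6 aW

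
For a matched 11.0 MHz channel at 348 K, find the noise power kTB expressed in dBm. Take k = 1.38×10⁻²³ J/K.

−102.8 dBm

P_n = kTB = 1.38×10⁻²³ × 348 × 1.10×10⁷ = 5.28×10⁻¹⁴ W
In dBm: 10 log₁₀(5.28×10⁻¹⁴ / 10⁻³) = −102.8 dBm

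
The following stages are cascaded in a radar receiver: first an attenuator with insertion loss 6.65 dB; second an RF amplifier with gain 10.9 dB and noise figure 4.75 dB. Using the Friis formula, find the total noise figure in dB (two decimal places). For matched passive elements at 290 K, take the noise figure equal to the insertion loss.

11.40 dB

Convert to linear (a loss of L dB is a gain of −L dB): F_i = 10^(NF_i/10), G_i = 10^(G_i,dB/10)
  Stage 1: F_1 = 10^(6.65/10) = 4.624, G_1 = 10^(−6.65/10) = 0.2163
  Stage 2: F_2 = 10^(4.75/10) = 2.985, G_2 = 10^(10.9/10) = 12.30
Friis cascade:
  F = 4.624 + (2.985 − 1)/0.2163 = 13.80
NF = 10 log₁₀(13.80) = 11.40 dB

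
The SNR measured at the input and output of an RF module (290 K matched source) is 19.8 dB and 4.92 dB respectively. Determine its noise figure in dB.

14.88 dB

NF (dB) = SNR_in(dB) − SNR_out(dB) when the source is at T₀
NF = 19.8 − 4.92 = 14.88 dB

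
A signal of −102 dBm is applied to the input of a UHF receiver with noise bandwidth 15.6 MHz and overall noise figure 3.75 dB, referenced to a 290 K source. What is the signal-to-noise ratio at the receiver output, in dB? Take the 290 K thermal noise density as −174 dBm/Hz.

−3.7 dB

Noise floor: N = −174 + 10 log₁₀(B) + NF
10 log₁₀(1.56×10⁷) = 71.93 dB
N = −174 + 71.93 + 3.75 = −98.32 dBm
SNR = P_sig − N = −102 − (−98.32) = −3.68 dB → −3.7 dB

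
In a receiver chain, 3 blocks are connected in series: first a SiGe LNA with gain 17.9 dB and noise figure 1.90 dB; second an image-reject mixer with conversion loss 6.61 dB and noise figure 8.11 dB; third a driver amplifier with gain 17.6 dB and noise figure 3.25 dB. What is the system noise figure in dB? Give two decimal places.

2.36 dB

Convert to linear (a loss of L dB is a gain of −L dB): F_i = 10^(NF_i/10), G_i = 10^(G_i,dB/10)
  Stage 1: F_1 = 10^(1.90/10) = 1.549, G_1 = 10^(17.9/10) = 61.66
  Stage 2: F_2 = 10^(8.11/10) = 6.471, G_2 = 10^(−6.61/10) = 0.2183
  Stage 3: F_3 = 10^(3.25/10) = 2.113, G_3 = 10^(17.6/10) = 57.54
Friis cascade:
  F = 1.549 + (6.471 − 1)/61.66 + (2.113 − 1)/13.46 = 1.720
NF = 10 log₁₀(1.720) = 2.36 dB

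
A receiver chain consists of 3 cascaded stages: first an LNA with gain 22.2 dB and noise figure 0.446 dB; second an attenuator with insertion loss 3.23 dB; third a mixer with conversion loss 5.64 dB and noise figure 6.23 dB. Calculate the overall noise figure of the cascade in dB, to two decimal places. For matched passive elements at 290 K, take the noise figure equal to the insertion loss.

Convert to linear (a loss of L dB is a gain of −L dB): F_i = 10^(NF_i/10), G_i = 10^(G_i,dB/10)
  Stage 1: F_1 = 10^(0.446/10) = 1.108, G_1 = 10^(22.2/10) = 166.0
  Stage 2: F_2 = 10^(3.23/10) = 2.104, G_2 = 10^(−3.23/10) = 0.4753
  Stage 3: F_3 = 10^(6.23/10) = 4.198, G_3 = 10^(−5.64/10) = 0.2729
Friis cascade:
  F = 1.108 + (2.104 − 1)/166.0 + (4.198 − 1)/78.89 = 1.155
NF = 10 log₁₀(1.155) = 0.63 dB

0.63 dB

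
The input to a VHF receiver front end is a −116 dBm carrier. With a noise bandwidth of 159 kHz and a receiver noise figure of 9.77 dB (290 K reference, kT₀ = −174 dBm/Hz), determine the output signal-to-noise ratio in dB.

Noise floor: N = −174 + 10 log₁₀(B) + NF
10 log₁₀(1.59×10⁵) = 52.01 dB
N = −174 + 52.01 + 9.77 = −112.22 dBm
SNR = P_sig − N = −116 − (−112.22) = −3.78 dB → −3.8 dB

−3.8 dB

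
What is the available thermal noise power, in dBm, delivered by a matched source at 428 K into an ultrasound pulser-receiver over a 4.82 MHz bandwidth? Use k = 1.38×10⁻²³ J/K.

P_n = kTB = 1.38×10⁻²³ × 428 × 4.82×10⁶ = 2.85×10⁻¹⁴ W
In dBm: 10 log₁₀(2.85×10⁻¹⁴ / 10⁻³) = −105.5 dBm

−105.5 dBm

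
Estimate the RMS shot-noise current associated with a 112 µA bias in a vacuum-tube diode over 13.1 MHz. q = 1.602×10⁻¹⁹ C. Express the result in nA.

21.7 nA

I_n = √(2qI·B)
2qI·B = 2 × 1.602×10⁻¹⁹ × 1.12×10⁻⁴ × 1.31×10⁷ = 4.70×10⁻¹⁶ A²
I_n = √(4.70×10⁻¹⁶) = 2.17×10⁻⁸ A = 21.7 nA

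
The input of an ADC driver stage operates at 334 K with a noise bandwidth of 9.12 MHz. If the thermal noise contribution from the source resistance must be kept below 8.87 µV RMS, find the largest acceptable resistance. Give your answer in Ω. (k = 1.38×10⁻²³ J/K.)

Johnson–Nyquist: V_n = √(4kTRB) ⇒ R = V_n² / (4kTB)
4kTB = 4 × 1.38×10⁻²³ × 334 × 9.12×10⁶ = 1.68×10⁻¹³
R = (8.87×10⁻⁶)² / 1.68×10⁻¹³ = 4.68×10² Ω = 468 Ω

468 Ω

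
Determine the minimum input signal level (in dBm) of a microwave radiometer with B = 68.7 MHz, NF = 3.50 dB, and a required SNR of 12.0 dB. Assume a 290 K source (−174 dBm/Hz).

−80.1 dBm

Sensitivity = −174 + 10 log₁₀(B) + NF + SNR_min
= −174 + 78.37 + 3.50 + 12.0
= −80.13 dBm → −80.1 dBm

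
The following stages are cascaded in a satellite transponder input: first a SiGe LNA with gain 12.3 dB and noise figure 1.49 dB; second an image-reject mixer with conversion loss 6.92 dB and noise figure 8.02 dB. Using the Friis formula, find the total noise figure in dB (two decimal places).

Convert to linear (a loss of L dB is a gain of −L dB): F_i = 10^(NF_i/10), G_i = 10^(G_i,dB/10)
  Stage 1: F_1 = 10^(1.49/10) = 1.409, G_1 = 10^(12.3/10) = 16.98
  Stage 2: F_2 = 10^(8.02/10) = 6.339, G_2 = 10^(−6.92/10) = 0.2032
Friis cascade:
  F = 1.409 + (6.339 − 1)/16.98 = 1.724
NF = 10 log₁₀(1.724) = 2.36 dB

2.36 dB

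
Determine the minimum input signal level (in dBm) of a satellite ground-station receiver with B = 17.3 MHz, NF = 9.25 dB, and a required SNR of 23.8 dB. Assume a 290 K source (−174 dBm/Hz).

−68.6 dBm

Sensitivity = −174 + 10 log₁₀(B) + NF + SNR_min
= −174 + 72.38 + 9.25 + 23.8
= −68.57 dBm → −68.6 dBm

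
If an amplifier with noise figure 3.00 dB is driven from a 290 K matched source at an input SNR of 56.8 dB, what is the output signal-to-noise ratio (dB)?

By definition F = SNR_in/SNR_out, so in dB: SNR_out = SNR_in − NF
SNR_out = 56.8 − 3.00 = 53.80 dB

53.80 dB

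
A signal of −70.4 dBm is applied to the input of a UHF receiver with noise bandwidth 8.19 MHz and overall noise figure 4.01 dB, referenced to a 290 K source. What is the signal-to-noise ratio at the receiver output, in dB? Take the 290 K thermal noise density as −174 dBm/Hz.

30.5 dB

Noise floor: N = −174 + 10 log₁₀(B) + NF
10 log₁₀(8.19×10⁶) = 69.13 dB
N = −174 + 69.13 + 4.01 = −100.86 dBm
SNR = P_sig − N = −70.4 − (−100.86) = 30.46 dB → 30.5 dB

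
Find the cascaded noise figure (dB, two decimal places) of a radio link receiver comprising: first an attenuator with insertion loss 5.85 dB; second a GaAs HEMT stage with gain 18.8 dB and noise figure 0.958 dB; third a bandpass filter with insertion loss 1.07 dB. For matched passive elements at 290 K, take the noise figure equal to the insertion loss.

6.82 dB

Convert to linear (a loss of L dB is a gain of −L dB): F_i = 10^(NF_i/10), G_i = 10^(G_i,dB/10)
  Stage 1: F_1 = 10^(5.85/10) = 3.846, G_1 = 10^(−5.85/10) = 0.2600
  Stage 2: F_2 = 10^(0.958/10) = 1.247, G_2 = 10^(18.8/10) = 75.86
  Stage 3: F_3 = 10^(1.07/10) = 1.279, G_3 = 10^(−1.07/10) = 0.7816
Friis cascade:
  F = 3.846 + (1.247 − 1)/0.2600 + (1.279 − 1)/19.72 = 4.809
NF = 10 log₁₀(4.809) = 6.82 dB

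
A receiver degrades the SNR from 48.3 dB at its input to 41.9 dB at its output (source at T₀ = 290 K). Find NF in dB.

6.4 dB

NF (dB) = SNR_in(dB) − SNR_out(dB) when the source is at T₀
NF = 48.3 − 41.9 = 6.4 dB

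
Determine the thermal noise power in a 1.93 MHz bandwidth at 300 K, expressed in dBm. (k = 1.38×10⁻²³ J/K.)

P_n = kTB = 1.38×10⁻²³ × 300 × 1.93×10⁶ = 7.99×10⁻¹⁵ W
In dBm: 10 log₁₀(7.99×10⁻¹⁵ / 10⁻³) = −111.0 dBm

−111.0 dBm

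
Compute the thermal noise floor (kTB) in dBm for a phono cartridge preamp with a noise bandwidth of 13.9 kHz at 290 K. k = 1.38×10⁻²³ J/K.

P_n = kTB = 1.38×10⁻²³ × 290 × 1.39×10⁴ = 5.56×10⁻¹⁷ W
In dBm: 10 log₁₀(5.56×10⁻¹⁷ / 10⁻³) = −132.5 dBm

−132.5 dBm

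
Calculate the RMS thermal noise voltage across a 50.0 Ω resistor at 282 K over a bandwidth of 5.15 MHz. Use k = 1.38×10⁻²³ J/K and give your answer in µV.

V_n = √(4kTRB)
4kTRB = 4 × 1.38×10⁻²³ × 282 × 5.00×10¹ × 5.15×10⁶ = 4.01×10⁻¹² V²
V_n = √(4.01×10⁻¹²) = 2.00×10⁻⁶ V = 2.00 µV

2.00 µV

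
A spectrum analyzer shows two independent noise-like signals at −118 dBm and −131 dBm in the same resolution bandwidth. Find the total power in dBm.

−117.8 dBm

Convert to linear, add, convert back:
P₁ = 1.58×10⁻¹⁵ W, P₂ = 7.94×10⁻¹⁷ W
P_tot = 1.66×10⁻¹⁵ W → 10 log₁₀(P_tot / 10⁻³) = −117.8 dBm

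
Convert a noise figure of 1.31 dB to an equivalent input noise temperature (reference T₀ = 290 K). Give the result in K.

102 K

F = 10^(1.31/10) = 1.35207
T_e = (F − 1)·T₀ = (1.35207 − 1) × 290 = 102 K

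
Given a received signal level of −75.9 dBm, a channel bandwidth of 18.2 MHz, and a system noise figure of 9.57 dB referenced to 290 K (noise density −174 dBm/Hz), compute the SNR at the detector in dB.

15.9 dB

Noise floor: N = −174 + 10 log₁₀(B) + NF
10 log₁₀(1.82×10⁷) = 72.6 dB
N = −174 + 72.6 + 9.57 = −91.83 dBm
SNR = P_sig − N = −75.9 − (−91.83) = 15.93 dB → 15.9 dB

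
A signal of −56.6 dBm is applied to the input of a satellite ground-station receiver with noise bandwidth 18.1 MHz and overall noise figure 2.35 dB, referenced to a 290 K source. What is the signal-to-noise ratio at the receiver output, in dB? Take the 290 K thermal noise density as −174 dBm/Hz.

42.5 dB

Noise floor: N = −174 + 10 log₁₀(B) + NF
10 log₁₀(1.81×10⁷) = 72.58 dB
N = −174 + 72.58 + 2.35 = −99.07 dBm
SNR = P_sig − N = −56.6 − (−99.07) = 42.47 dB → 42.5 dB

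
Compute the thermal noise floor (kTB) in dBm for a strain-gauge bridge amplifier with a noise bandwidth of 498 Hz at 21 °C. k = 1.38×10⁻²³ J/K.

T = 21 °C + 273.15 = 294.15 K
P_n = kTB = 1.38×10⁻²³ × 294.15 × 4.98×10² = 2.02×10⁻¹⁸ W
In dBm: 10 log₁₀(2.02×10⁻¹⁸ / 10⁻³) = −146.9 dBm

−146.9 dBm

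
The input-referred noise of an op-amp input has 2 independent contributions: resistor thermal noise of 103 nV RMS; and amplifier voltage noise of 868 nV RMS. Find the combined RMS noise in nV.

Uncorrelated sources add in power (mean-square): V_tot = √(ΣV_i²)
V_tot = √[(1.03×10⁻⁷)² + (8.68×10⁻⁷)²] = 8.74×10⁻⁷ V = 874 nV

874 nV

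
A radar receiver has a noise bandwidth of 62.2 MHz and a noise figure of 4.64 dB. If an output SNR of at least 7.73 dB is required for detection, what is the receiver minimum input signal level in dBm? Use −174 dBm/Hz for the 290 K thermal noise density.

Sensitivity = −174 + 10 log₁₀(B) + NF + SNR_min
= −174 + 77.94 + 4.64 + 7.73
= −83.69 dBm → −83.7 dBm

−83.7 dBm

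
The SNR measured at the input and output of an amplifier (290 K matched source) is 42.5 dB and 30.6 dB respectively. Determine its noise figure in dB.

11.9 dB

NF (dB) = SNR_in(dB) − SNR_out(dB) when the source is at T₀
NF = 42.5 − 30.6 = 11.9 dB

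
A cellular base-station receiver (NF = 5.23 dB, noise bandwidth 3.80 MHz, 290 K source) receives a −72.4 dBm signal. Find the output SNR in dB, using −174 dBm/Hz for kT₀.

30.6 dB

Noise floor: N = −174 + 10 log₁₀(B) + NF
10 log₁₀(3.80×10⁶) = 65.8 dB
N = −174 + 65.8 + 5.23 = −102.97 dBm
SNR = P_sig − N = −72.4 − (−102.97) = 30.57 dB → 30.6 dB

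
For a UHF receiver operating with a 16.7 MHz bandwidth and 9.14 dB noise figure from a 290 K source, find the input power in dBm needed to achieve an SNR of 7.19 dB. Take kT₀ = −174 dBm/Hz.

Sensitivity = −174 + 10 log₁₀(B) + NF + SNR_min
= −174 + 72.23 + 9.14 + 7.19
= −85.44 dBm → −85.4 dBm

−85.4 dBm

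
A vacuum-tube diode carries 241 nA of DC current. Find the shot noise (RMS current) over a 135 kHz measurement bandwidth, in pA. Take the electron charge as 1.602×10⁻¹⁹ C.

I_n = √(2qI·B)
2qI·B = 2 × 1.602×10⁻¹⁹ × 2.41×10⁻⁷ × 1.35×10⁵ = 1.04×10⁻²⁰ A²
I_n = √(1.04×10⁻²⁰) = 1.02×10⁻¹⁰ A = 102 pA

102 pA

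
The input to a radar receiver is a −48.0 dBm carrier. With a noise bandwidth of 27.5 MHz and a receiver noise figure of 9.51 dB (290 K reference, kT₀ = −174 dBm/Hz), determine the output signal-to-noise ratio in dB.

42.1 dB

Noise floor: N = −174 + 10 log₁₀(B) + NF
10 log₁₀(2.75×10⁷) = 74.39 dB
N = −174 + 74.39 + 9.51 = −90.10 dBm
SNR = P_sig − N = −48.0 − (−90.10) = 42.10 dB → 42.1 dB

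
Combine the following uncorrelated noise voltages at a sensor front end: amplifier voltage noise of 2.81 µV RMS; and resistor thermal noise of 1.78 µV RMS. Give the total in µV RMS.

Uncorrelated sources add in power (mean-square): V_tot = √(ΣV_i²)
V_tot = √[(2.81×10⁻⁶)² + (1.78×10⁻⁶)²] = 3.33×10⁻⁶ V = 3.33 µV

3.33 µV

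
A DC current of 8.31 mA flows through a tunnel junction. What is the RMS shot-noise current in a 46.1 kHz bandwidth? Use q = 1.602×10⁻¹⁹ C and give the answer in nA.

I_n = √(2qI·B)
2qI·B = 2 × 1.602×10⁻¹⁹ × 8.31×10⁻³ × 4.61×10⁴ = 1.23×10⁻¹⁶ A²
I_n = √(1.23×10⁻¹⁶) = 1.11×10⁻⁸ A = 11.1 nA

11.1 nA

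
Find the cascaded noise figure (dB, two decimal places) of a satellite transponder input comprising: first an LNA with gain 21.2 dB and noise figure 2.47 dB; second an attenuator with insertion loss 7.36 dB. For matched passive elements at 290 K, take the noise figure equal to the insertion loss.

2.55 dB

Convert to linear (a loss of L dB is a gain of −L dB): F_i = 10^(NF_i/10), G_i = 10^(G_i,dB/10)
  Stage 1: F_1 = 10^(2.47/10) = 1.766, G_1 = 10^(21.2/10) = 131.8
  Stage 2: F_2 = 10^(7.36/10) = 5.445, G_2 = 10^(−7.36/10) = 0.1837
Friis cascade:
  F = 1.766 + (5.445 − 1)/131.8 = 1.800
NF = 10 log₁₀(1.800) = 2.55 dB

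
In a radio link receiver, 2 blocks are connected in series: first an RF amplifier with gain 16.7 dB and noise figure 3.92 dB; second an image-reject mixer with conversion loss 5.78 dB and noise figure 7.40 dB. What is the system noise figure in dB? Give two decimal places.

Convert to linear (a loss of L dB is a gain of −L dB): F_i = 10^(NF_i/10), G_i = 10^(G_i,dB/10)
  Stage 1: F_1 = 10^(3.92/10) = 2.466, G_1 = 10^(16.7/10) = 46.77
  Stage 2: F_2 = 10^(7.40/10) = 5.495, G_2 = 10^(−5.78/10) = 0.2642
Friis cascade:
  F = 2.466 + (5.495 − 1)/46.77 = 2.562
NF = 10 log₁₀(2.562) = 4.09 dB

4.09 dB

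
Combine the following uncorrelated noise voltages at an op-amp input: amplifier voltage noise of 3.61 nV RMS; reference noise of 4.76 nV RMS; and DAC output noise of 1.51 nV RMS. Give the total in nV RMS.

Uncorrelated sources add in power (mean-square): V_tot = √(ΣV_i²)
V_tot = √[(3.61×10⁻⁹)² + (4.76×10⁻⁹)² + (1.51×10⁻⁹)²] = 6.16×10⁻⁹ V = 6.16 nV

6.16 nV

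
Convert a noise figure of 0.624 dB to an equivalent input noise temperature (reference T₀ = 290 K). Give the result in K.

44.8 K

F = 10^(0.624/10) = 1.15452
T_e = (F − 1)·T₀ = (1.15452 − 1) × 290 = 44.8 K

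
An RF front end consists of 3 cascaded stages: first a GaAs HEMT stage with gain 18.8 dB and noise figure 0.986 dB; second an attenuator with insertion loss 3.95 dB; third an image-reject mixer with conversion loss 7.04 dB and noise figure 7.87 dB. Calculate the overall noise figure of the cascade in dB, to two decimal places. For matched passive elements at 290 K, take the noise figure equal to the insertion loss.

1.59 dB

Convert to linear (a loss of L dB is a gain of −L dB): F_i = 10^(NF_i/10), G_i = 10^(G_i,dB/10)
  Stage 1: F_1 = 10^(0.986/10) = 1.255, G_1 = 10^(18.8/10) = 75.86
  Stage 2: F_2 = 10^(3.95/10) = 2.483, G_2 = 10^(−3.95/10) = 0.4027
  Stage 3: F_3 = 10^(7.87/10) = 6.124, G_3 = 10^(−7.04/10) = 0.1977
Friis cascade:
  F = 1.255 + (2.483 − 1)/75.86 + (6.124 − 1)/30.55 = 1.442
NF = 10 log₁₀(1.442) = 1.59 dB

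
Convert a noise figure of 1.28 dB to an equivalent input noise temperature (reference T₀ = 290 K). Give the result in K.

F = 10^(1.28/10) = 1.34276
T_e = (F − 1)·T₀ = (1.34276 − 1) × 290 = 99.4 K

99.4 K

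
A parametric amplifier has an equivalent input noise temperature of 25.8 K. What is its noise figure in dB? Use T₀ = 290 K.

F = 1 + T_e/T₀ = 1 + 25.8/290 = 1.08897
NF = 10 log₁₀(1.08897) = 0.370 dB

0.370 dB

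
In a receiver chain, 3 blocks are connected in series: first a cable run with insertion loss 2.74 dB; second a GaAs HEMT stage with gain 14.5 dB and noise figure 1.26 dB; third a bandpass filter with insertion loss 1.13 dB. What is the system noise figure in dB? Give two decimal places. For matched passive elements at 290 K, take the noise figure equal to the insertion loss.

Convert to linear (a loss of L dB is a gain of −L dB): F_i = 10^(NF_i/10), G_i = 10^(G_i,dB/10)
  Stage 1: F_1 = 10^(2.74/10) = 1.879, G_1 = 10^(−2.74/10) = 0.5321
  Stage 2: F_2 = 10^(1.26/10) = 1.337, G_2 = 10^(14.5/10) = 28.18
  Stage 3: F_3 = 10^(1.13/10) = 1.297, G_3 = 10^(−1.13/10) = 0.7709
Friis cascade:
  F = 1.879 + (1.337 − 1)/0.5321 + (1.297 − 1)/15.00 = 2.532
NF = 10 log₁₀(2.532) = 4.03 dB

4.03 dB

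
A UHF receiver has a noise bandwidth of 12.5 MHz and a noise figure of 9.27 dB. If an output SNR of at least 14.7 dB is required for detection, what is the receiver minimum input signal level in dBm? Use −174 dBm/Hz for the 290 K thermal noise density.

Sensitivity = −174 + 10 log₁₀(B) + NF + SNR_min
= −174 + 70.97 + 9.27 + 14.7
= −79.06 dBm → −79.1 dBm

−79.1 dBm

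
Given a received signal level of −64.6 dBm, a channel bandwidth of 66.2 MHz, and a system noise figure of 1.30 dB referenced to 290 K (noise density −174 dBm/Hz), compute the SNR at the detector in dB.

29.9 dB

Noise floor: N = −174 + 10 log₁₀(B) + NF
10 log₁₀(6.62×10⁷) = 78.21 dB
N = −174 + 78.21 + 1.30 = −94.49 dBm
SNR = P_sig − N = −64.6 − (−94.49) = 29.89 dB → 29.9 dB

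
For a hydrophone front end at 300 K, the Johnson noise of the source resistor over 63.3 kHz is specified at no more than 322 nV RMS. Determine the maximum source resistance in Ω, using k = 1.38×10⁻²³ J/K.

Johnson–Nyquist: V_n = √(4kTRB) ⇒ R = V_n² / (4kTB)
4kTB = 4 × 1.38×10⁻²³ × 300 × 6.33×10⁴ = 1.05×10⁻¹⁵
R = (3.22×10⁻⁷)² / 1.05×10⁻¹⁵ = 9.89×10¹ Ω = 98.9 Ω

98.9 Ω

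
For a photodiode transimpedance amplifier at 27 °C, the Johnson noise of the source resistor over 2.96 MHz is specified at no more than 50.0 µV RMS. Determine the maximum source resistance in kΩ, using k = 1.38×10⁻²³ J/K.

T = 27 °C + 273.15 = 300.15 K
Johnson–Nyquist: V_n = √(4kTRB) ⇒ R = V_n² / (4kTB)
4kTB = 4 × 1.38×10⁻²³ × 300.15 × 2.96×10⁶ = 4.90×10⁻¹⁴
R = (5.00×10⁻⁵)² / 4.90×10⁻¹⁴ = 5.10×10⁴ Ω = 51.0 kΩ

51.0 kΩ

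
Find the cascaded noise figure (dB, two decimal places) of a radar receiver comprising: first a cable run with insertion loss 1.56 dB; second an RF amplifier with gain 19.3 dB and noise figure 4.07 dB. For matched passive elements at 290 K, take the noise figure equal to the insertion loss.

Convert to linear (a loss of L dB is a gain of −L dB): F_i = 10^(NF_i/10), G_i = 10^(G_i,dB/10)
  Stage 1: F_1 = 10^(1.56/10) = 1.432, G_1 = 10^(−1.56/10) = 0.6982
  Stage 2: F_2 = 10^(4.07/10) = 2.553, G_2 = 10^(19.3/10) = 85.11
Friis cascade:
  F = 1.432 + (2.553 − 1)/0.6982 = 3.656
NF = 10 log₁₀(3.656) = 5.63 dB

5.63 dB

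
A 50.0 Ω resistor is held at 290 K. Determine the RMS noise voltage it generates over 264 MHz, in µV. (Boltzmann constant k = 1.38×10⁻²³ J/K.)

V_n = √(4kTRB)
4kTRB = 4 × 1.38×10⁻²³ × 290 × 5.00×10¹ × 2.64×10⁸ = 2.11×10⁻¹⁰ V²
V_n = √(2.11×10⁻¹⁰) = 1.45×10⁻⁵ V = 14.5 µV

14.5 µV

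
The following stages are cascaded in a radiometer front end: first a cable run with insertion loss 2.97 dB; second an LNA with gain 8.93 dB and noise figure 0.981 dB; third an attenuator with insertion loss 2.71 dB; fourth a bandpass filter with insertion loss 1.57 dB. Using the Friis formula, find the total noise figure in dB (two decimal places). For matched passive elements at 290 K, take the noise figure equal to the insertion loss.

Convert to linear (a loss of L dB is a gain of −L dB): F_i = 10^(NF_i/10), G_i = 10^(G_i,dB/10)
  Stage 1: F_1 = 10^(2.97/10) = 1.982, G_1 = 10^(−2.97/10) = 0.5047
  Stage 2: F_2 = 10^(0.981/10) = 1.253, G_2 = 10^(8.93/10) = 7.816
  Stage 3: F_3 = 10^(2.71/10) = 1.866, G_3 = 10^(−2.71/10) = 0.5358
  Stage 4: F_4 = 10^(1.57/10) = 1.435, G_4 = 10^(−1.57/10) = 0.6966
Friis cascade:
  F = 1.982 + (1.253 − 1)/0.5047 + (1.866 − 1)/3.945 + (1.435 − 1)/2.113 = 2.909
NF = 10 log₁₀(2.909) = 4.64 dB

4.64 dB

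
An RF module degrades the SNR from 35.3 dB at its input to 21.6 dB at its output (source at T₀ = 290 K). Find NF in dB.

NF (dB) = SNR_in(dB) − SNR_out(dB) when the source is at T₀
NF = 35.3 − 21.6 = 13.7 dB

13.7 dB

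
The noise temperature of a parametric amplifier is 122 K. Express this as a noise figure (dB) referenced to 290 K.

1.52 dB

F = 1 + T_e/T₀ = 1 + 122/290 = 1.42069
NF = 10 log₁₀(1.42069) = 1.52 dB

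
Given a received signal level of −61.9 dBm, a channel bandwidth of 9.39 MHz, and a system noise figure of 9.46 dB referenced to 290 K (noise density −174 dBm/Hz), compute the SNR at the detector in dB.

32.9 dB

Noise floor: N = −174 + 10 log₁₀(B) + NF
10 log₁₀(9.39×10⁶) = 69.73 dB
N = −174 + 69.73 + 9.46 = −94.81 dBm
SNR = P_sig − N = −61.9 − (−94.81) = 32.91 dB → 32.9 dB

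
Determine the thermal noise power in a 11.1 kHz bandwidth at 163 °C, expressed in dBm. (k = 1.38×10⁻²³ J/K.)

−131.8 dBm

T = 163 °C + 273.15 = 436.15 K
P_n = kTB = 1.38×10⁻²³ × 436.15 × 1.11×10⁴ = 6.68×10⁻¹⁷ W
In dBm: 10 log₁₀(6.68×10⁻¹⁷ / 10⁻³) = −131.8 dBm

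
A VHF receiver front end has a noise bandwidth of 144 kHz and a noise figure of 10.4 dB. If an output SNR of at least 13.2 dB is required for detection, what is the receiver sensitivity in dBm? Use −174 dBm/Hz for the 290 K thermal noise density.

−98.8 dBm

Sensitivity = −174 + 10 log₁₀(B) + NF + SNR_min
= −174 + 51.58 + 10.4 + 13.2
= −98.82 dBm → −98.8 dBm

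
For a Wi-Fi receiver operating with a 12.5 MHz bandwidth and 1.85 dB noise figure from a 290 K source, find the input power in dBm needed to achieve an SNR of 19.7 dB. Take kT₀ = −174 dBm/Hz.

−81.5 dBm

Sensitivity = −174 + 10 log₁₀(B) + NF + SNR_min
= −174 + 70.97 + 1.85 + 19.7
= −81.48 dBm → −81.5 dBm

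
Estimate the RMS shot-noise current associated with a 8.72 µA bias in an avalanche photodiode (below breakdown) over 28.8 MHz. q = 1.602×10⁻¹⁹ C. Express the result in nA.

I_n = √(2qI·B)
2qI·B = 2 × 1.602×10⁻¹⁹ × 8.72×10⁻⁶ × 2.88×10⁷ = 8.05×10⁻¹⁷ A²
I_n = √(8.05×10⁻¹⁷) = 8.97×10⁻⁹ A = 8.97 nA

8.97 nA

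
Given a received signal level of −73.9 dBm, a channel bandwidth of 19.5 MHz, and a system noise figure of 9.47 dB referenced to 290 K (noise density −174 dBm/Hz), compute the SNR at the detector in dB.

17.7 dB

Noise floor: N = −174 + 10 log₁₀(B) + NF
10 log₁₀(1.95×10⁷) = 72.9 dB
N = −174 + 72.9 + 9.47 = −91.63 dBm
SNR = P_sig − N = −73.9 − (−91.63) = 17.73 dB → 17.7 dB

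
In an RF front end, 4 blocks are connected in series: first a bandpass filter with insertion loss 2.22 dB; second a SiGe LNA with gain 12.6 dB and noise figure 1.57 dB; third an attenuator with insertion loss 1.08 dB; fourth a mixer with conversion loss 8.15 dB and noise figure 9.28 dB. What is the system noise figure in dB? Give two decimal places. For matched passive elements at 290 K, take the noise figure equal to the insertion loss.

Convert to linear (a loss of L dB is a gain of −L dB): F_i = 10^(NF_i/10), G_i = 10^(G_i,dB/10)
  Stage 1: F_1 = 10^(2.22/10) = 1.667, G_1 = 10^(−2.22/10) = 0.5998
  Stage 2: F_2 = 10^(1.57/10) = 1.435, G_2 = 10^(12.6/10) = 18.20
  Stage 3: F_3 = 10^(1.08/10) = 1.282, G_3 = 10^(−1.08/10) = 0.7798
  Stage 4: F_4 = 10^(9.28/10) = 8.472, G_4 = 10^(−8.15/10) = 0.1531
Friis cascade:
  F = 1.667 + (1.435 − 1)/0.5998 + (1.282 − 1)/10.91 + (8.472 − 1)/8.511 = 3.297
NF = 10 log₁₀(3.297) = 5.18 dB

5.18 dB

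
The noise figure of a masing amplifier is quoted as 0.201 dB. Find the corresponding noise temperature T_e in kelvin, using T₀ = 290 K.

F = 10^(0.201/10) = 1.04737
T_e = (F − 1)·T₀ = (1.04737 − 1) × 290 = 13.7 K

13.7 K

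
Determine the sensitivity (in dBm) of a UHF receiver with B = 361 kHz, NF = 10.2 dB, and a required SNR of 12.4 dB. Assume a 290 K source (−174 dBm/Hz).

Sensitivity = −174 + 10 log₁₀(B) + NF + SNR_min
= −174 + 55.58 + 10.2 + 12.4
= −95.82 dBm → −95.8 dBm

−95.8 dBm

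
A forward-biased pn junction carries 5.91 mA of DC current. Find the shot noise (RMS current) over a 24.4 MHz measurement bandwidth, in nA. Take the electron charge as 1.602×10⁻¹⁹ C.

I_n = √(2qI·B)
2qI·B = 2 × 1.602×10⁻¹⁹ × 5.91×10⁻³ × 2.44×10⁷ = 4.62×10⁻¹⁴ A²
I_n = √(4.62×10⁻¹⁴) = 2.15×10⁻⁷ A = 215 nA

215 nA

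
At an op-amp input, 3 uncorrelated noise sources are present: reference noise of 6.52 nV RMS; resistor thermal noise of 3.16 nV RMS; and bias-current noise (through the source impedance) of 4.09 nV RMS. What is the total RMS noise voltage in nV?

8.32 nV

Uncorrelated sources add in power (mean-square): V_tot = √(ΣV_i²)
V_tot = √[(6.52×10⁻⁹)² + (3.16×10⁻⁹)² + (4.09×10⁻⁹)²] = 8.32×10⁻⁹ V = 8.32 nV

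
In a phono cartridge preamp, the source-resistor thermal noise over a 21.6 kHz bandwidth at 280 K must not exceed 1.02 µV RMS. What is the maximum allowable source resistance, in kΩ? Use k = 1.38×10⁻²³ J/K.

3.12 kΩ

Johnson–Nyquist: V_n = √(4kTRB) ⇒ R = V_n² / (4kTB)
4kTB = 4 × 1.38×10⁻²³ × 280 × 2.16×10⁴ = 3.34×10⁻¹⁶
R = (1.02×10⁻⁶)² / 3.34×10⁻¹⁶ = 3.12×10³ Ω = 3.12 kΩ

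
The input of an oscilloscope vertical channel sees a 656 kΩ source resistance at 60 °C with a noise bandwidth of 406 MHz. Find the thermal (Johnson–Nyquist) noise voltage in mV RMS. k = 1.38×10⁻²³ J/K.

T = 60 °C + 273.15 = 333.15 K
V_n = √(4kTRB)
4kTRB = 4 × 1.38×10⁻²³ × 333.15 × 6.56×10⁵ × 4.06×10⁸ = 4.90×10⁻⁶ V²
V_n = √(4.90×10⁻⁶) = 2.21×10⁻³ V = 2.21 mV

2.21 mV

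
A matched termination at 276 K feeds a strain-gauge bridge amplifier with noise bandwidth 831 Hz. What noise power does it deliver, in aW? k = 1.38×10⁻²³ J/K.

P_n = kTB = 1.38×10⁻²³ × 276 × 8.31×10² = 3.17×10⁻¹⁸ W = 3.17 aW

3.17 aW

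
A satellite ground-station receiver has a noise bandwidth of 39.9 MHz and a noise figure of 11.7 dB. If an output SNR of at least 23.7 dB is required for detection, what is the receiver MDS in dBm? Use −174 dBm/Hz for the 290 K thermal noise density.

−62.6 dBm

Sensitivity = −174 + 10 log₁₀(B) + NF + SNR_min
= −174 + 76.01 + 11.7 + 23.7
= −62.59 dBm → −62.6 dBm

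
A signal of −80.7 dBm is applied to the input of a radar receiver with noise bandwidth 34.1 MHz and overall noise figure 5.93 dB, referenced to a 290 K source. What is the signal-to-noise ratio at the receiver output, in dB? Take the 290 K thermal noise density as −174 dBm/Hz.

12.0 dB

Noise floor: N = −174 + 10 log₁₀(B) + NF
10 log₁₀(3.41×10⁷) = 75.33 dB
N = −174 + 75.33 + 5.93 = −92.74 dBm
SNR = P_sig − N = −80.7 − (−92.74) = 12.04 dB → 12.0 dB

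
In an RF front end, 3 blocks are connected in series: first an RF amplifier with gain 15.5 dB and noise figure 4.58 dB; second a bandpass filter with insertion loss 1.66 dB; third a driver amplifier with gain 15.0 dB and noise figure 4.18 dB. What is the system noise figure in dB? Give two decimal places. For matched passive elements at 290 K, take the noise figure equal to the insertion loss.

Convert to linear (a loss of L dB is a gain of −L dB): F_i = 10^(NF_i/10), G_i = 10^(G_i,dB/10)
  Stage 1: F_1 = 10^(4.58/10) = 2.871, G_1 = 10^(15.5/10) = 35.48
  Stage 2: F_2 = 10^(1.66/10) = 1.466, G_2 = 10^(−1.66/10) = 0.6823
  Stage 3: F_3 = 10^(4.18/10) = 2.618, G_3 = 10^(15.0/10) = 31.62
Friis cascade:
  F = 2.871 + (1.466 − 1)/35.48 + (2.618 − 1)/24.21 = 2.951
NF = 10 log₁₀(2.951) = 4.70 dB

4.70 dB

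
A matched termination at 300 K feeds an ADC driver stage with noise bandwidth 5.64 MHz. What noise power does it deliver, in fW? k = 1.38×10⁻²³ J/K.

23.3 fW

P_n = kTB = 1.38×10⁻²³ × 300 × 5.64×10⁶ = 2.33×10⁻¹⁴ W = 23.3 fW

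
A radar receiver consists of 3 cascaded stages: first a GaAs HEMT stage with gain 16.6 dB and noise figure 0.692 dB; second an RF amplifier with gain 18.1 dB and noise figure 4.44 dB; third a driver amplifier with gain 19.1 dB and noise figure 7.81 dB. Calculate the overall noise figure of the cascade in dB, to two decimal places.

Convert to linear (a loss of L dB is a gain of −L dB): F_i = 10^(NF_i/10), G_i = 10^(G_i,dB/10)
  Stage 1: F_1 = 10^(0.692/10) = 1.173, G_1 = 10^(16.6/10) = 45.71
  Stage 2: F_2 = 10^(4.44/10) = 2.780, G_2 = 10^(18.1/10) = 64.57
  Stage 3: F_3 = 10^(7.81/10) = 6.039, G_3 = 10^(19.1/10) = 81.28
Friis cascade:
  F = 1.173 + (2.780 − 1)/45.71 + (6.039 − 1)/2951 = 1.213
NF = 10 log₁₀(1.213) = 0.84 dB

0.84 dB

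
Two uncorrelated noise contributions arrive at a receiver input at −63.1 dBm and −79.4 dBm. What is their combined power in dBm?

Convert to linear, add, convert back:
P₁ = 4.90×10⁻¹⁰ W, P₂ = 1.15×10⁻¹¹ W
P_tot = 5.01×10⁻¹⁰ W → 10 log₁₀(P_tot / 10⁻³) = −63.0 dBm

−63.0 dBm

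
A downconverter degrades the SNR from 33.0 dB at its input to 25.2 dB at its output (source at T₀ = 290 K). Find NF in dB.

NF (dB) = SNR_in(dB) − SNR_out(dB) when the source is at T₀
NF = 33.0 − 25.2 = 7.8 dB

7.8 dB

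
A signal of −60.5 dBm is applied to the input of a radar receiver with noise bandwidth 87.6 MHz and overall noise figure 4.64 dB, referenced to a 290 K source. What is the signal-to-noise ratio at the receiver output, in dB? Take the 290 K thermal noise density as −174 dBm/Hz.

Noise floor: N = −174 + 10 log₁₀(B) + NF
10 log₁₀(8.76×10⁷) = 79.43 dB
N = −174 + 79.43 + 4.64 = −89.93 dBm
SNR = P_sig − N = −60.5 − (−89.93) = 29.43 dB → 29.4 dB

29.4 dB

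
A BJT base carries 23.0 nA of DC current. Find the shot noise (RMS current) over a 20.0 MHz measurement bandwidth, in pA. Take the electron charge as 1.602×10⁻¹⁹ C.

I_n = √(2qI·B)
2qI·B = 2 × 1.602×10⁻¹⁹ × 2.30×10⁻⁸ × 2.00×10⁷ = 1.47×10⁻¹⁹ A²
I_n = √(1.47×10⁻¹⁹) = 3.84×10⁻¹⁰ A = 384 pA

384 pA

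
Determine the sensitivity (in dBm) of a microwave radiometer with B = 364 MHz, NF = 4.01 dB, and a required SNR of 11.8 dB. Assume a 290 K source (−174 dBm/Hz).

−72.6 dBm

Sensitivity = −174 + 10 log₁₀(B) + NF + SNR_min
= −174 + 85.61 + 4.01 + 11.8
= −72.58 dBm → −72.6 dBm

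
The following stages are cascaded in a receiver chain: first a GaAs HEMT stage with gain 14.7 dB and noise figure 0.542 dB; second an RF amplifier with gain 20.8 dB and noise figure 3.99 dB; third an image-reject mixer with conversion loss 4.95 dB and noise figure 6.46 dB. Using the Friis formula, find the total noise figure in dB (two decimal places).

0.74 dB

Convert to linear (a loss of L dB is a gain of −L dB): F_i = 10^(NF_i/10), G_i = 10^(G_i,dB/10)
  Stage 1: F_1 = 10^(0.542/10) = 1.133, G_1 = 10^(14.7/10) = 29.51
  Stage 2: F_2 = 10^(3.99/10) = 2.506, G_2 = 10^(20.8/10) = 120.2
  Stage 3: F_3 = 10^(6.46/10) = 4.426, G_3 = 10^(−4.95/10) = 0.3199
Friis cascade:
  F = 1.133 + (2.506 − 1)/29.51 + (4.426 − 1)/3548 = 1.185
NF = 10 log₁₀(1.185) = 0.74 dB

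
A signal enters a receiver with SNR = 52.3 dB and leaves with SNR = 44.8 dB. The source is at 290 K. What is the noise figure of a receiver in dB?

7.5 dB

NF (dB) = SNR_in(dB) − SNR_out(dB) when the source is at T₀
NF = 52.3 − 44.8 = 7.5 dB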